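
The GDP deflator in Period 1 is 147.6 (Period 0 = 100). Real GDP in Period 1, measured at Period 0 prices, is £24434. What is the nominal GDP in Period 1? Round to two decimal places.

36064.58

Nominal = Real × (Index/100) = 24434 × (147.6/100)
        = 24434 × 1.476 = 36064.5840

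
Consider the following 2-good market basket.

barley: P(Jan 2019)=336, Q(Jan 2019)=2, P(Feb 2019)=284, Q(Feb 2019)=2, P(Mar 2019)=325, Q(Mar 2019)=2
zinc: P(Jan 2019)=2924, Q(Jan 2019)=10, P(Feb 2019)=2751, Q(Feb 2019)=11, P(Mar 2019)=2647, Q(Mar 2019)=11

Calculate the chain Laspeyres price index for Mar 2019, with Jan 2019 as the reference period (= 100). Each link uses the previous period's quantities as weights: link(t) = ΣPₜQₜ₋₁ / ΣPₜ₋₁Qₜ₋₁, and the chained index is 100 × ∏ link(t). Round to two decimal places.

Link Jan 2019→Feb 2019:
ΣP(Feb 2019)Q(Jan 2019) = 284×2 + 2751×10 = 568 + 27510 = 28078
ΣP(Jan 2019)Q(Jan 2019) = 336×2 + 2924×10 = 672 + 29240 = 29912
link = 28078/29912 = 0.938687
Link Feb 2019→Mar 2019:
ΣP(Mar 2019)Q(Feb 2019) = 325×2 + 2647×11 = 650 + 29117 = 29767
ΣP(Feb 2019)Q(Feb 2019) = 284×2 + 2751×11 = 568 + 30261 = 30829
link = 29767/30829 = 0.965552
Chained index = 100 × 0.938687 × 0.965552 = 90.6351

90.64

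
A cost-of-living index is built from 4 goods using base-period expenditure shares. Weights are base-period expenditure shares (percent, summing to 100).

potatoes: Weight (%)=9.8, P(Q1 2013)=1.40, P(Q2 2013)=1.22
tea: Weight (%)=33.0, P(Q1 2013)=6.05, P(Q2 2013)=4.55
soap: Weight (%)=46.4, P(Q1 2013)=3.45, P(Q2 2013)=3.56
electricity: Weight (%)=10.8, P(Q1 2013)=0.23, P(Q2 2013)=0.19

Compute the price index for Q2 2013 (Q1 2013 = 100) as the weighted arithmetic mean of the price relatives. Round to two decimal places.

potatoes: 9.8 × (1.22/1.40) = 9.8 × 0.871429 = 8.5400
tea: 33.0 × (4.55/6.05) = 33.0 × 0.752066 = 24.8182
soap: 46.4 × (3.56/3.45) = 46.4 × 1.031884 = 47.8794
electricity: 10.8 × (0.19/0.23) = 10.8 × 0.826087 = 8.9217
Index = Σ wᵢ·(p₁ᵢ/p₀ᵢ) = 8.5400 + 24.8182 + 47.8794 + 8.9217 = 90.1593

90.16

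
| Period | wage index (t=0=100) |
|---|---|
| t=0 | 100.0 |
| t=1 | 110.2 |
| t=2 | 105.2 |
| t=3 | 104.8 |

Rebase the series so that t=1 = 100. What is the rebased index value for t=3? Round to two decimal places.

Rebased(t=3) = 104.8 / 110.2 × 100 = 95.0998

95.10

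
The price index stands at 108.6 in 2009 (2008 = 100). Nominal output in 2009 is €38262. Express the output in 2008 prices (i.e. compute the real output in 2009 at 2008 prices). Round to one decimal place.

35232.0

Real = Nominal ÷ (Index/100) = 38262 ÷ (108.6/100)
     = 38262 ÷ 1.086 = 35232.0442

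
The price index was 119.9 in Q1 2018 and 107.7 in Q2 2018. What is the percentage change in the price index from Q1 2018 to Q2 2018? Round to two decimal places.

Change = (107.7 − 119.9) / 119.9 × 100
       = -12.2 / 119.9 × 100 = -10.1751%

-10.18%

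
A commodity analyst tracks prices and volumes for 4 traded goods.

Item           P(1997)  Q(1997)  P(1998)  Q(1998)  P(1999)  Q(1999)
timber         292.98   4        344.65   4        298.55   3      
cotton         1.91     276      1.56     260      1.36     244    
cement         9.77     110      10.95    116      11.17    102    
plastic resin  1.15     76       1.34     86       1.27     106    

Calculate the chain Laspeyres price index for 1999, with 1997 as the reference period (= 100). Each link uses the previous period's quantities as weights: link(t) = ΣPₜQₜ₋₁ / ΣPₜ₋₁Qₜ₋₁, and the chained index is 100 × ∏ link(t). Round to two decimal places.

101.44

Link 1997→1998:
ΣP(1998)Q(1997) = 344.65×4 + 1.56×276 + 10.95×110 + 1.34×76 = 1378.6 + 430.56 + 1204.5 + 101.84 = 3115.5
ΣP(1997)Q(1997) = 292.98×4 + 1.91×276 + 9.77×110 + 1.15×76 = 1171.92 + 527.16 + 1074.7 + 87.4 = 2861.18
link = 3115.5/2861.18 = 1.088886
Link 1998→1999:
ΣP(1999)Q(1998) = 298.55×4 + 1.36×260 + 11.17×116 + 1.27×86 = 1194.2 + 353.6 + 1295.72 + 109.22 = 2952.74
ΣP(1998)Q(1998) = 344.65×4 + 1.56×260 + 10.95×116 + 1.34×86 = 1378.6 + 405.6 + 1270.2 + 115.24 = 3169.64
link = 2952.74/3169.64 = 0.931570
Chained index = 100 × 1.088886 × 0.931570 = 101.4373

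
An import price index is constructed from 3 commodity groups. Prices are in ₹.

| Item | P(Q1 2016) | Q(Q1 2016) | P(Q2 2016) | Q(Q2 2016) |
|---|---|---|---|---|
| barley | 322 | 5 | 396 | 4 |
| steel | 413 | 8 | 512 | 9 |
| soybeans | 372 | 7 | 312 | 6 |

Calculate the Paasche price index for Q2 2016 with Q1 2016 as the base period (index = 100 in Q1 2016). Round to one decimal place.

111.4

Paasche price index uses current-period quantities as weights.
ΣP(Q2 2016)·Q(Q2 2016) = 396×4 + 512×9 + 312×6 = 1584 + 4608 + 1872 = 8064
ΣP(Q1 2016)·Q(Q2 2016) = 322×4 + 413×9 + 372×6 = 1288 + 3717 + 2232 = 7237
Index = 8064 / 7237 × 100 = 111.4274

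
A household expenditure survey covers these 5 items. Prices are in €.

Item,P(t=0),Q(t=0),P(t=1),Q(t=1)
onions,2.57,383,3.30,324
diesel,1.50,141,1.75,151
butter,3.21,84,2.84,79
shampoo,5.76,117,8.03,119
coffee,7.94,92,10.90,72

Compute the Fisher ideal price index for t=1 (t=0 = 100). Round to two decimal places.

128.49

Laspeyres component (base-period weights):
ΣP(t=1)Q(t=0) = 3.30×383 + 1.75×141 + 2.84×84 + 8.03×117 + 10.90×92 = 1263.9 + 246.75 + 238.56 + 939.51 + 1002.8 = 3691.52
ΣP(t=0)Q(t=0) = 2.57×383 + 1.50×141 + 3.21×84 + 5.76×117 + 7.94×92 = 984.31 + 211.5 + 269.64 + 673.92 + 730.48 = 2869.85
L = 3691.52 / 2869.85 × 100 = 128.6311
Paasche component (current-period weights):
ΣP(t=1)Q(t=1) = 3.30×324 + 1.75×151 + 2.84×79 + 8.03×119 + 10.90×72 = 1069.2 + 264.25 + 224.36 + 955.57 + 784.8 = 3298.18
ΣP(t=0)Q(t=1) = 2.57×324 + 1.50×151 + 3.21×79 + 5.76×119 + 7.94×72 = 832.68 + 226.5 + 253.59 + 685.44 + 571.68 = 2569.89
P = 3298.18 / 2569.89 × 100 = 128.3393
Fisher = √(L × P) = √(128.6311 × 128.3393) = 128.4851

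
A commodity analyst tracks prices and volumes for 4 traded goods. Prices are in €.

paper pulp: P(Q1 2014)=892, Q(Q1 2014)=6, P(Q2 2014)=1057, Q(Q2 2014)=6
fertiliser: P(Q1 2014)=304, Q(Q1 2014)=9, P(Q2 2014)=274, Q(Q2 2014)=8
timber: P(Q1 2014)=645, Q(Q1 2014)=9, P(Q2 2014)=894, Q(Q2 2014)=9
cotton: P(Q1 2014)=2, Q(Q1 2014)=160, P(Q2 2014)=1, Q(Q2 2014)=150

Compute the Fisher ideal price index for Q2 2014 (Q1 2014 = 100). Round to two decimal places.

120.08

Laspeyres component (base-period weights):
ΣP(Q2 2014)Q(Q1 2014) = 1057×6 + 274×9 + 894×9 + 1×160 = 6342 + 2466 + 8046 + 160 = 17014
ΣP(Q1 2014)Q(Q1 2014) = 892×6 + 304×9 + 645×9 + 2×160 = 5352 + 2736 + 5805 + 320 = 14213
L = 17014 / 14213 × 100 = 119.7073
Paasche component (current-period weights):
ΣP(Q2 2014)Q(Q2 2014) = 1057×6 + 274×8 + 894×9 + 1×150 = 6342 + 2192 + 8046 + 150 = 16730
ΣP(Q1 2014)Q(Q2 2014) = 892×6 + 304×8 + 645×9 + 2×150 = 5352 + 2432 + 5805 + 300 = 13889
P = 16730 / 13889 × 100 = 120.4550
Fisher = √(L × P) = √(119.7073 × 120.4550) = 120.0806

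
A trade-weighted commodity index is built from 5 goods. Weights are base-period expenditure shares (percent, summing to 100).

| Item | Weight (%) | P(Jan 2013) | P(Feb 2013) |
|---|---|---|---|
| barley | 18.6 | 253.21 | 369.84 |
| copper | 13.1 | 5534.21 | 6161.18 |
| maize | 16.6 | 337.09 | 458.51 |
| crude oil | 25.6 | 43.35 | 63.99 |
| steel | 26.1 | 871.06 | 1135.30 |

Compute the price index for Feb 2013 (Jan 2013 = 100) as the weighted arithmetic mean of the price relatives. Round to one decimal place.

barley: 18.6 × (369.84/253.21) = 18.6 × 1.460606 = 27.1673
copper: 13.1 × (6161.18/5534.21) = 13.1 × 1.113290 = 14.5841
maize: 16.6 × (458.51/337.09) = 16.6 × 1.360201 = 22.5793
crude oil: 25.6 × (63.99/43.35) = 25.6 × 1.476125 = 37.7888
steel: 26.1 × (1135.30/871.06) = 26.1 × 1.303355 = 34.0176
Index = Σ wᵢ·(p₁ᵢ/p₀ᵢ) = 27.1673 + 14.5841 + 22.5793 + 37.7888 + 34.0176 = 136.1370

136.1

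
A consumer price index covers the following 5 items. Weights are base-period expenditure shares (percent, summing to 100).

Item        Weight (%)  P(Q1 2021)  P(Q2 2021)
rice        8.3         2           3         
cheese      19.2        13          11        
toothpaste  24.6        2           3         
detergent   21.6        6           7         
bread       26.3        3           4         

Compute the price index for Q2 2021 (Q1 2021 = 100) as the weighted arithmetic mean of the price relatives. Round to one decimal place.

rice: 8.3 × (3/2) = 8.3 × 1.500000 = 12.4500
cheese: 19.2 × (11/13) = 19.2 × 0.846154 = 16.2462
toothpaste: 24.6 × (3/2) = 24.6 × 1.500000 = 36.9000
detergent: 21.6 × (7/6) = 21.6 × 1.166667 = 25.2000
bread: 26.3 × (4/3) = 26.3 × 1.333333 = 35.0667
Index = Σ wᵢ·(p₁ᵢ/p₀ᵢ) = 12.4500 + 16.2462 + 36.9000 + 25.2000 + 35.0667 = 125.8628

125.9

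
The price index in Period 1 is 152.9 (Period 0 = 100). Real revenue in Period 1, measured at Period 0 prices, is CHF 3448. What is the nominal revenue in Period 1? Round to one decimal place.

5272.0

Nominal = Real × (Index/100) = 3448 × (152.9/100)
        = 3448 × 1.529 = 5271.9920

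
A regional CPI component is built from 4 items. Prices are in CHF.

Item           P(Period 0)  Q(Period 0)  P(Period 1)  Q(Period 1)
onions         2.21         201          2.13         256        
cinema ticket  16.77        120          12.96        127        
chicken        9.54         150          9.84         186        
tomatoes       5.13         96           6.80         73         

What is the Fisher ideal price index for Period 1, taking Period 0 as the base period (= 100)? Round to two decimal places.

Laspeyres component (base-period weights):
ΣP(Period 1)Q(Period 0) = 2.13×201 + 12.96×120 + 9.84×150 + 6.80×96 = 428.13 + 1555.2 + 1476 + 652.8 = 4112.13
ΣP(Period 0)Q(Period 0) = 2.21×201 + 16.77×120 + 9.54×150 + 5.13×96 = 444.21 + 2012.4 + 1431 + 492.48 = 4380.09
L = 4112.13 / 4380.09 × 100 = 93.8823
Paasche component (current-period weights):
ΣP(Period 1)Q(Period 1) = 2.13×256 + 12.96×127 + 9.84×186 + 6.80×73 = 545.28 + 1645.92 + 1830.24 + 496.4 = 4517.84
ΣP(Period 0)Q(Period 1) = 2.21×256 + 16.77×127 + 9.54×186 + 5.13×73 = 565.76 + 2129.79 + 1774.44 + 374.49 = 4844.48
P = 4517.84 / 4844.48 × 100 = 93.2575
Fisher = √(L × P) = √(93.8823 × 93.2575) = 93.5694

93.57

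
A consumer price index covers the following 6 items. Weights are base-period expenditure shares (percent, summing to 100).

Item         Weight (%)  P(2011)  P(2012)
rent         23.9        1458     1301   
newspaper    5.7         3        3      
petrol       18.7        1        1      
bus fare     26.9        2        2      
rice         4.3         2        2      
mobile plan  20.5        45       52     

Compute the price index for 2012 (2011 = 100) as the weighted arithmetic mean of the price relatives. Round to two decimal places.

100.62

rent: 23.9 × (1301/1458) = 23.9 × 0.892318 = 21.3264
newspaper: 5.7 × (3/3) = 5.7 × 1.000000 = 5.7000
petrol: 18.7 × (1/1) = 18.7 × 1.000000 = 18.7000
bus fare: 26.9 × (2/2) = 26.9 × 1.000000 = 26.9000
rice: 4.3 × (2/2) = 4.3 × 1.000000 = 4.3000
mobile plan: 20.5 × (52/45) = 20.5 × 1.155556 = 23.6889
Index = Σ wᵢ·(p₁ᵢ/p₀ᵢ) = 21.3264 + 5.7000 + 18.7000 + 26.9000 + 4.3000 + 23.6889 = 100.6153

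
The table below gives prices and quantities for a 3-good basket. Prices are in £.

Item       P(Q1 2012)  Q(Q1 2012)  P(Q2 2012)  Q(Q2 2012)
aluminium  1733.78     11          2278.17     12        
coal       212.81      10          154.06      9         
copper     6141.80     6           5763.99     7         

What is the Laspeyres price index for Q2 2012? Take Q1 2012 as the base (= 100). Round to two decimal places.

105.40

Laspeyres price index uses base-period quantities as weights.
ΣP(Q2 2012)·Q(Q1 2012) = 2278.17×11 + 154.06×10 + 5763.99×6 = 25059.87 + 1540.6 + 34583.94 = 61184.41
ΣP(Q1 2012)·Q(Q1 2012) = 1733.78×11 + 212.81×10 + 6141.80×6 = 19071.58 + 2128.1 + 36850.8 = 58050.48
Index = 61184.41 / 58050.48 × 100 = 105.3986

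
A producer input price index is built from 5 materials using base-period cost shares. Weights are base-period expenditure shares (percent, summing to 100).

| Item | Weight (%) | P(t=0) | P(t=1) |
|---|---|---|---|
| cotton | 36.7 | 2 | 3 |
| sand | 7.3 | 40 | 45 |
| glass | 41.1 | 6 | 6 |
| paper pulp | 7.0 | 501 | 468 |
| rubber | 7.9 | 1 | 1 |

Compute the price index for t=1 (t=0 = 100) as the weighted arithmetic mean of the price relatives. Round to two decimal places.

118.80

cotton: 36.7 × (3/2) = 36.7 × 1.500000 = 55.0500
sand: 7.3 × (45/40) = 7.3 × 1.125000 = 8.2125
glass: 41.1 × (6/6) = 41.1 × 1.000000 = 41.1000
paper pulp: 7.0 × (468/501) = 7.0 × 0.934132 = 6.5389
rubber: 7.9 × (1/1) = 7.9 × 1.000000 = 7.9000
Index = Σ wᵢ·(p₁ᵢ/p₀ᵢ) = 55.0500 + 8.2125 + 41.1000 + 6.5389 + 7.9000 = 118.8014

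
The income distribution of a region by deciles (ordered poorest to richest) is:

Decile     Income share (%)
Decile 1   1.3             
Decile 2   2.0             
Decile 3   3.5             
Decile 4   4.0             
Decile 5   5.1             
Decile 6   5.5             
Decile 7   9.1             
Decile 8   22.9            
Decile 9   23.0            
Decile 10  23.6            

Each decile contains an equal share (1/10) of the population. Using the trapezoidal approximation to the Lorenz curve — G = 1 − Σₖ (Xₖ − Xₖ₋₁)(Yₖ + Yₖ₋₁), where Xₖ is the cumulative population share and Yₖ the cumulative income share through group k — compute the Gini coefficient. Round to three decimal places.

0.460

Cumulative income shares Yₖ: 0.0130, 0.0330, 0.0680, 0.1080, 0.1590, 0.2140, 0.3050, 0.5340, 0.7640, 1.0000
Σ (Xₖ−Xₖ₋₁)(Yₖ+Yₖ₋₁) = (1/10)(0.0130+0.0000) + (1/10)(0.0330+0.0130) + (1/10)(0.0680+0.0330) + (1/10)(0.1080+0.0680) + (1/10)(0.1590+0.1080) + (1/10)(0.2140+0.1590) + (1/10)(0.3050+0.2140) + (1/10)(0.5340+0.3050) + (1/10)(0.7640+0.5340) + (1/10)(1.0000+0.7640)
  = 0.0013 + 0.0046 + 0.0101 + 0.0176 + 0.0267 + 0.0373 + 0.0519 + 0.0839 + 0.1298 + 0.1764 = 0.5396
G = 1 − 0.5396 = 0.4604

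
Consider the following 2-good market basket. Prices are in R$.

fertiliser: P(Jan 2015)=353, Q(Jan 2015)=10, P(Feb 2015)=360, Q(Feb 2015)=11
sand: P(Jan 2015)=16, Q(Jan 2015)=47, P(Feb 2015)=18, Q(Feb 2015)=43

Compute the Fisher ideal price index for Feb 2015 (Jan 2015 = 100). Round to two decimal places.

Laspeyres component (base-period weights):
ΣP(Feb 2015)Q(Jan 2015) = 360×10 + 18×47 = 3600 + 846 = 4446
ΣP(Jan 2015)Q(Jan 2015) = 353×10 + 16×47 = 3530 + 752 = 4282
L = 4446 / 4282 × 100 = 103.8300
Paasche component (current-period weights):
ΣP(Feb 2015)Q(Feb 2015) = 360×11 + 18×43 = 3960 + 774 = 4734
ΣP(Jan 2015)Q(Feb 2015) = 353×11 + 16×43 = 3883 + 688 = 4571
P = 4734 / 4571 × 100 = 103.5660
Fisher = √(L × P) = √(103.8300 × 103.5660) = 103.6979

103.70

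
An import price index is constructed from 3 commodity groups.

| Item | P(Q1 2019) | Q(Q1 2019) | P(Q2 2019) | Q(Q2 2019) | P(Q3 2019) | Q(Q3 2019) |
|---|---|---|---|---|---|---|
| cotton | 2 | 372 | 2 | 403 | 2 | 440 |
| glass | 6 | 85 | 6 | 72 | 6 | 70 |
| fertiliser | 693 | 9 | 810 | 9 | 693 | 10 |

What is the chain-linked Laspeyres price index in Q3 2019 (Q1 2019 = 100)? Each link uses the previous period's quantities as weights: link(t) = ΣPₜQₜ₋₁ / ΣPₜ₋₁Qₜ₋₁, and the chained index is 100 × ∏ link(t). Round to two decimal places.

Link Q1 2019→Q2 2019:
ΣP(Q2 2019)Q(Q1 2019) = 2×372 + 6×85 + 810×9 = 744 + 510 + 7290 = 8544
ΣP(Q1 2019)Q(Q1 2019) = 2×372 + 6×85 + 693×9 = 744 + 510 + 6237 = 7491
link = 8544/7491 = 1.140569
Link Q2 2019→Q3 2019:
ΣP(Q3 2019)Q(Q2 2019) = 2×403 + 6×72 + 693×9 = 806 + 432 + 6237 = 7475
ΣP(Q2 2019)Q(Q2 2019) = 2×403 + 6×72 + 810×9 = 806 + 432 + 7290 = 8528
link = 7475/8528 = 0.876524
Chained index = 100 × 1.140569 × 0.876524 = 99.9736

99.97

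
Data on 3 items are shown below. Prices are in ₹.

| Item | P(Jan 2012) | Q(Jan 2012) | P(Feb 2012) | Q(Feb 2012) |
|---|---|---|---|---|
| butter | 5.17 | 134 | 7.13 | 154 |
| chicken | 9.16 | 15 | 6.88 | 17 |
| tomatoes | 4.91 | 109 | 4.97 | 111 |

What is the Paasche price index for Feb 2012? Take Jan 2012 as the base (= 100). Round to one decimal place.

Paasche price index uses current-period quantities as weights.
ΣP(Feb 2012)·Q(Feb 2012) = 7.13×154 + 6.88×17 + 4.97×111 = 1098.02 + 116.96 + 551.67 = 1766.65
ΣP(Jan 2012)·Q(Feb 2012) = 5.17×154 + 9.16×17 + 4.91×111 = 796.18 + 155.72 + 545.01 = 1496.91
Index = 1766.65 / 1496.91 × 100 = 118.0198

118.0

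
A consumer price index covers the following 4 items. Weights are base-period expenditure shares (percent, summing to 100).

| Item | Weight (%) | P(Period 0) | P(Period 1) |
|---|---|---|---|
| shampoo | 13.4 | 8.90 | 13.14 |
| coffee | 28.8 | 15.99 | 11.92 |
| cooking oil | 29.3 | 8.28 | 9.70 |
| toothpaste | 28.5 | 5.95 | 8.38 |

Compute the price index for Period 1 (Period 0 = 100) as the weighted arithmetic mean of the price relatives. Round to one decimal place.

115.7

shampoo: 13.4 × (13.14/8.90) = 13.4 × 1.476404 = 19.7838
coffee: 28.8 × (11.92/15.99) = 28.8 × 0.745466 = 21.4694
cooking oil: 29.3 × (9.70/8.28) = 29.3 × 1.171498 = 34.3249
toothpaste: 28.5 × (8.38/5.95) = 28.5 × 1.408403 = 40.1395
Index = Σ wᵢ·(p₁ᵢ/p₀ᵢ) = 19.7838 + 21.4694 + 34.3249 + 40.1395 = 115.7176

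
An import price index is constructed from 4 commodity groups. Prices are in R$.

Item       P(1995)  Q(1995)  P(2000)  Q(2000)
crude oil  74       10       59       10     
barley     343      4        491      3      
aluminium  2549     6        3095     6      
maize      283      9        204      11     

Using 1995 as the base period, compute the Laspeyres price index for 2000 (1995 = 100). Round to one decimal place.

Laspeyres price index uses base-period quantities as weights.
ΣP(2000)·Q(1995) = 59×10 + 491×4 + 3095×6 + 204×9 = 590 + 1964 + 18570 + 1836 = 22960
ΣP(1995)·Q(1995) = 74×10 + 343×4 + 2549×6 + 283×9 = 740 + 1372 + 15294 + 2547 = 19953
Index = 22960 / 19953 × 100 = 115.0704

115.1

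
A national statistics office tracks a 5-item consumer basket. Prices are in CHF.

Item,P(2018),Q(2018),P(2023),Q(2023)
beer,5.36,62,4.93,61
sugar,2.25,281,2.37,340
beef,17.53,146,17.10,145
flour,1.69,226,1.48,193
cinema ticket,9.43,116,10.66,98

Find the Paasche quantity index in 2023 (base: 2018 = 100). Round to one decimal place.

97.6

Paasche quantity index uses current-period prices as weights.
ΣP(2023)·Q(2023) = 4.93×61 + 2.37×340 + 17.10×145 + 1.48×193 + 10.66×98 = 300.73 + 805.8 + 2479.5 + 285.64 + 1044.68 = 4916.35
ΣP(2023)·Q(2018) = 4.93×62 + 2.37×281 + 17.10×146 + 1.48×226 + 10.66×116 = 305.66 + 665.97 + 2496.6 + 334.48 + 1236.56 = 5039.27
Index = 4916.35 / 5039.27 × 100 = 97.5608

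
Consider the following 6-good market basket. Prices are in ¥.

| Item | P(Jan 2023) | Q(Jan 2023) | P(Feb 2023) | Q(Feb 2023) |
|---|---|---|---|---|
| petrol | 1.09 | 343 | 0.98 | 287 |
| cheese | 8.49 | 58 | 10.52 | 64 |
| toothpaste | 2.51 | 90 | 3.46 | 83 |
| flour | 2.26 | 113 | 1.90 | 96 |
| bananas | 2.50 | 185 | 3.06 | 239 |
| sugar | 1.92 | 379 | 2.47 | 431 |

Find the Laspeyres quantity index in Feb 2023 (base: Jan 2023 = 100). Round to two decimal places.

Laspeyres quantity index uses base-period prices as weights.
ΣP(Jan 2023)·Q(Feb 2023) = 1.09×287 + 8.49×64 + 2.51×83 + 2.26×96 + 2.50×239 + 1.92×431 = 312.83 + 543.36 + 208.33 + 216.96 + 597.5 + 827.52 = 2706.5
ΣP(Jan 2023)·Q(Jan 2023) = 1.09×343 + 8.49×58 + 2.51×90 + 2.26×113 + 2.50×185 + 1.92×379 = 373.87 + 492.42 + 225.9 + 255.38 + 462.5 + 727.68 = 2537.75
Index = 2706.5 / 2537.75 × 100 = 106.6496

106.65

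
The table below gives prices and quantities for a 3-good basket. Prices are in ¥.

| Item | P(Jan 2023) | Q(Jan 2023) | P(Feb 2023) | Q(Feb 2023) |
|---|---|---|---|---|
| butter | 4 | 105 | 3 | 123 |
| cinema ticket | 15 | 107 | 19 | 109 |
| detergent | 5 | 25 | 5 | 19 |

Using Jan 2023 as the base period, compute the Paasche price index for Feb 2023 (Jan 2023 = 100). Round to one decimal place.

Paasche price index uses current-period quantities as weights.
ΣP(Feb 2023)·Q(Feb 2023) = 3×123 + 19×109 + 5×19 = 369 + 2071 + 95 = 2535
ΣP(Jan 2023)·Q(Feb 2023) = 4×123 + 15×109 + 5×19 = 492 + 1635 + 95 = 2222
Index = 2535 / 2222 × 100 = 114.0864

114.1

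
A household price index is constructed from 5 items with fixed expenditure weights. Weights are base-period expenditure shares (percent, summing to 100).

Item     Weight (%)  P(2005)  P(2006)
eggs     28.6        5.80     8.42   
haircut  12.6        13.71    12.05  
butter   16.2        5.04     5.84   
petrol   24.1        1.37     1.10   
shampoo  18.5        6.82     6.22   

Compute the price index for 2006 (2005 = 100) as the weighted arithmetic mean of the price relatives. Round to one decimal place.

107.6

eggs: 28.6 × (8.42/5.80) = 28.6 × 1.451724 = 41.5193
haircut: 12.6 × (12.05/13.71) = 12.6 × 0.878920 = 11.0744
butter: 16.2 × (5.84/5.04) = 16.2 × 1.158730 = 18.7714
petrol: 24.1 × (1.10/1.37) = 24.1 × 0.802920 = 19.3504
shampoo: 18.5 × (6.22/6.82) = 18.5 × 0.912023 = 16.8724
Index = Σ wᵢ·(p₁ᵢ/p₀ᵢ) = 41.5193 + 11.0744 + 18.7714 + 19.3504 + 16.8724 = 107.5879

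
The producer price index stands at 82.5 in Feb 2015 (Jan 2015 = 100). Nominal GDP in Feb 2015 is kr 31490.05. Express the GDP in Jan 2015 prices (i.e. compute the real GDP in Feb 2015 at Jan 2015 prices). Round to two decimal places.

Real = Nominal ÷ (Index/100) = 31490.05 ÷ (82.5/100)
     = 31490.05 ÷ 0.825 = 38169.7576

38169.76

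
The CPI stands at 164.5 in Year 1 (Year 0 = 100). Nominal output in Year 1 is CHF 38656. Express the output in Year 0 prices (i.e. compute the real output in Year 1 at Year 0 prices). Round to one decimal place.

Real = Nominal ÷ (Index/100) = 38656 ÷ (164.5/100)
     = 38656 ÷ 1.645 = 23499.0881

23499.1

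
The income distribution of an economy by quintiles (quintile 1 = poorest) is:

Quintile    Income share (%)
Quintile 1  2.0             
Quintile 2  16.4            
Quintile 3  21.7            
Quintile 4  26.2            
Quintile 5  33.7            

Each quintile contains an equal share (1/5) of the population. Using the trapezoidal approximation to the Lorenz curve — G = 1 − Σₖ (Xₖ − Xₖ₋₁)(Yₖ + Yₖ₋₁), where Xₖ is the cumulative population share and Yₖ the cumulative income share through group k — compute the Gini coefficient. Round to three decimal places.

Cumulative income shares Yₖ: 0.0200, 0.1840, 0.4010, 0.6630, 1.0000
Σ (Xₖ−Xₖ₋₁)(Yₖ+Yₖ₋₁) = (1/5)(0.0200+0.0000) + (1/5)(0.1840+0.0200) + (1/5)(0.4010+0.1840) + (1/5)(0.6630+0.4010) + (1/5)(1.0000+0.6630)
  = 0.0040 + 0.0408 + 0.1170 + 0.2128 + 0.3326 = 0.7072
G = 1 − 0.7072 = 0.2928

0.293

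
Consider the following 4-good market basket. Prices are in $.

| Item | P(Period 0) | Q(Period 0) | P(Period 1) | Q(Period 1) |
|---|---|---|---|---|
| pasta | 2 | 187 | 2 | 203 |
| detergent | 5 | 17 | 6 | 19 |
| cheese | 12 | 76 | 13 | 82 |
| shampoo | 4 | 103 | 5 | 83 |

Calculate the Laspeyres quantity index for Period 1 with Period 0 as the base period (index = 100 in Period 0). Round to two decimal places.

101.91

Laspeyres quantity index uses base-period prices as weights.
ΣP(Period 0)·Q(Period 1) = 2×203 + 5×19 + 12×82 + 4×83 = 406 + 95 + 984 + 332 = 1817
ΣP(Period 0)·Q(Period 0) = 2×187 + 5×17 + 12×76 + 4×103 = 374 + 85 + 912 + 412 = 1783
Index = 1817 / 1783 × 100 = 101.9069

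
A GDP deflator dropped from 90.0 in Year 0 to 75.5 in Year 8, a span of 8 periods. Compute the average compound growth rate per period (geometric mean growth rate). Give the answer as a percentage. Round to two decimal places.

-2.17%

Growth factor = (75.5/90.0)^(1/8) = (0.838889)^(1/8) = 0.978280
Growth rate = 0.978280 − 1 = -0.021720 = -2.1720%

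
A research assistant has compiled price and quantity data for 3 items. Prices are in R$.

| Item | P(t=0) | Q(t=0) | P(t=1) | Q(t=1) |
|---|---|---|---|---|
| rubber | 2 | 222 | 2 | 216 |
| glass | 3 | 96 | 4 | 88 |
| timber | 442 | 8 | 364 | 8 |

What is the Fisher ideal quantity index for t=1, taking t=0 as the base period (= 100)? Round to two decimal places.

Laspeyres component (base-period weights):
ΣP(t=0)Q(t=1) = 2×216 + 3×88 + 442×8 = 432 + 264 + 3536 = 4232
ΣP(t=0)Q(t=0) = 2×222 + 3×96 + 442×8 = 444 + 288 + 3536 = 4268
L = 4232 / 4268 × 100 = 99.1565
Paasche component (current-period weights):
ΣP(t=1)Q(t=1) = 2×216 + 4×88 + 364×8 = 432 + 352 + 2912 = 3696
ΣP(t=1)Q(t=0) = 2×222 + 4×96 + 364×8 = 444 + 384 + 2912 = 3740
P = 3696 / 3740 × 100 = 98.8235
Fisher = √(L × P) = √(99.1565 × 98.8235) = 98.9899

98.99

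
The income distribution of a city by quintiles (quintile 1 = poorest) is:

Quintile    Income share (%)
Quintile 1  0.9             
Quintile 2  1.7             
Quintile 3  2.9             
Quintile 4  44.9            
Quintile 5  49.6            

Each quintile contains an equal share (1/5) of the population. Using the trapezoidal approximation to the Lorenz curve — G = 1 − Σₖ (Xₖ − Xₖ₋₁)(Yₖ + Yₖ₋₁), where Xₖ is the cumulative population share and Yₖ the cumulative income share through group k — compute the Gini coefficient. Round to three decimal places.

0.562

Cumulative income shares Yₖ: 0.0090, 0.0260, 0.0550, 0.5040, 1.0000
Σ (Xₖ−Xₖ₋₁)(Yₖ+Yₖ₋₁) = (1/5)(0.0090+0.0000) + (1/5)(0.0260+0.0090) + (1/5)(0.0550+0.0260) + (1/5)(0.5040+0.0550) + (1/5)(1.0000+0.5040)
  = 0.0018 + 0.0070 + 0.0162 + 0.1118 + 0.3008 = 0.4376
G = 1 − 0.4376 = 0.5624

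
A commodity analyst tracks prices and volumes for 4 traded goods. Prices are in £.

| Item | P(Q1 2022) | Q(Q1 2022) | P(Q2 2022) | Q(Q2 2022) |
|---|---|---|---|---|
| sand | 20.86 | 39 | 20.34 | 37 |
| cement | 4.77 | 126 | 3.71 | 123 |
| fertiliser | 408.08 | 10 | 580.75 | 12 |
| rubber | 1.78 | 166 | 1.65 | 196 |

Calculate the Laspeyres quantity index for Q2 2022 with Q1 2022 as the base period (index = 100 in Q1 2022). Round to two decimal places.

Laspeyres quantity index uses base-period prices as weights.
ΣP(Q1 2022)·Q(Q2 2022) = 20.86×37 + 4.77×123 + 408.08×12 + 1.78×196 = 771.82 + 586.71 + 4896.96 + 348.88 = 6604.37
ΣP(Q1 2022)·Q(Q1 2022) = 20.86×39 + 4.77×126 + 408.08×10 + 1.78×166 = 813.54 + 601.02 + 4080.8 + 295.48 = 5790.84
Index = 6604.37 / 5790.84 × 100 = 114.0486

114.05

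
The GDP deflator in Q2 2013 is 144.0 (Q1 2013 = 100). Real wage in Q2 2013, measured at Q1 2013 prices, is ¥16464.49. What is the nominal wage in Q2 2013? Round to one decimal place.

23708.9

Nominal = Real × (Index/100) = 16464.49 × (144.0/100)
        = 16464.49 × 1.440 = 23708.8656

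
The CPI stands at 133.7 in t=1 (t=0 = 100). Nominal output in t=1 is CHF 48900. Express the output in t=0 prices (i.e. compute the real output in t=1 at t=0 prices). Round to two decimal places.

36574.42

Real = Nominal ÷ (Index/100) = 48900 ÷ (133.7/100)
     = 48900 ÷ 1.337 = 36574.4203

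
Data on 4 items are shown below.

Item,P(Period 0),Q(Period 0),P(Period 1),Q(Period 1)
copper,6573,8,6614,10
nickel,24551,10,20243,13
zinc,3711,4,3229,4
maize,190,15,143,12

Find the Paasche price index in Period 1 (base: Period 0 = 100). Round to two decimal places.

Paasche price index uses current-period quantities as weights.
ΣP(Period 1)·Q(Period 1) = 6614×10 + 20243×13 + 3229×4 + 143×12 = 66140 + 263159 + 12916 + 1716 = 343931
ΣP(Period 0)·Q(Period 1) = 6573×10 + 24551×13 + 3711×4 + 190×12 = 65730 + 319163 + 14844 + 2280 = 402017
Index = 343931 / 402017 × 100 = 85.5514

85.55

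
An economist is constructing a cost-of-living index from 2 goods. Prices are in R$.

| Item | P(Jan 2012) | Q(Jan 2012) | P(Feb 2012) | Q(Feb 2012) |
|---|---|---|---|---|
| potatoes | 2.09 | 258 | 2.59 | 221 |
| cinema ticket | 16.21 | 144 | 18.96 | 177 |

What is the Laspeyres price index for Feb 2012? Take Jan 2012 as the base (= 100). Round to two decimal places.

Laspeyres price index uses base-period quantities as weights.
ΣP(Feb 2012)·Q(Jan 2012) = 2.59×258 + 18.96×144 = 668.22 + 2730.24 = 3398.46
ΣP(Jan 2012)·Q(Jan 2012) = 2.09×258 + 16.21×144 = 539.22 + 2334.24 = 2873.46
Index = 3398.46 / 2873.46 × 100 = 118.2707

118.27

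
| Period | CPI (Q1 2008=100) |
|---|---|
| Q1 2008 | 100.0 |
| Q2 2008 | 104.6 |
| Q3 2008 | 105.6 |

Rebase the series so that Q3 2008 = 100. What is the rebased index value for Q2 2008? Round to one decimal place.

Rebased(Q2 2008) = 104.6 / 105.6 × 100 = 99.0530

99.1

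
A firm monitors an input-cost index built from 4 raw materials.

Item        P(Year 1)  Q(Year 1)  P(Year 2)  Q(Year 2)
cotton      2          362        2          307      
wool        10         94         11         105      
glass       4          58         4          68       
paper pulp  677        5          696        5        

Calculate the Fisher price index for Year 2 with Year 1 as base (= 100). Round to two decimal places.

103.67

Laspeyres component (base-period weights):
ΣP(Year 2)Q(Year 1) = 2×362 + 11×94 + 4×58 + 696×5 = 724 + 1034 + 232 + 3480 = 5470
ΣP(Year 1)Q(Year 1) = 2×362 + 10×94 + 4×58 + 677×5 = 724 + 940 + 232 + 3385 = 5281
L = 5470 / 5281 × 100 = 103.5789
Paasche component (current-period weights):
ΣP(Year 2)Q(Year 2) = 2×307 + 11×105 + 4×68 + 696×5 = 614 + 1155 + 272 + 3480 = 5521
ΣP(Year 1)Q(Year 2) = 2×307 + 10×105 + 4×68 + 677×5 = 614 + 1050 + 272 + 3385 = 5321
P = 5521 / 5321 × 100 = 103.7587
Fisher = √(L × P) = √(103.5789 × 103.7587) = 103.6687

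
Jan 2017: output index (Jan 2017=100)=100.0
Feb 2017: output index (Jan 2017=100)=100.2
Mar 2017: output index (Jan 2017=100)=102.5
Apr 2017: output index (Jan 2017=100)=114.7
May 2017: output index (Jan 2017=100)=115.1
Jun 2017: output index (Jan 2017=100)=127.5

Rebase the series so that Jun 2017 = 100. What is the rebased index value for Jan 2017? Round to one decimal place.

Rebased(Jan 2017) = 100.0 / 127.5 × 100 = 78.4314

78.4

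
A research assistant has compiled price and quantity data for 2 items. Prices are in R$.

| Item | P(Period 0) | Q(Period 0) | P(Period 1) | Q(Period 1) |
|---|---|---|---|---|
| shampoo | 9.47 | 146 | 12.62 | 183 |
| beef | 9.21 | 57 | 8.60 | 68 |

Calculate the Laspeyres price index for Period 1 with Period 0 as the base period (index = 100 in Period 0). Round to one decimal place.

Laspeyres price index uses base-period quantities as weights.
ΣP(Period 1)·Q(Period 0) = 12.62×146 + 8.60×57 = 1842.52 + 490.2 = 2332.72
ΣP(Period 0)·Q(Period 0) = 9.47×146 + 9.21×57 = 1382.62 + 524.97 = 1907.59
Index = 2332.72 / 1907.59 × 100 = 122.2862

122.3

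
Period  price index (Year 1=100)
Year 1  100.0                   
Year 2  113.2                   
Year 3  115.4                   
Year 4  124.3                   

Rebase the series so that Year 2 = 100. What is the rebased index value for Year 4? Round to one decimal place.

109.8

Rebased(Year 4) = 124.3 / 113.2 × 100 = 109.8057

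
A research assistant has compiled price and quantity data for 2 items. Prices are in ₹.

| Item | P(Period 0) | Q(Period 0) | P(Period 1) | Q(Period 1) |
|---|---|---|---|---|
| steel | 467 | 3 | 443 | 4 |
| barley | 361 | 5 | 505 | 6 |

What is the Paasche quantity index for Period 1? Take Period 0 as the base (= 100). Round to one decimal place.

124.6

Paasche quantity index uses current-period prices as weights.
ΣP(Period 1)·Q(Period 1) = 443×4 + 505×6 = 1772 + 3030 = 4802
ΣP(Period 1)·Q(Period 0) = 443×3 + 505×5 = 1329 + 2525 = 3854
Index = 4802 / 3854 × 100 = 124.5978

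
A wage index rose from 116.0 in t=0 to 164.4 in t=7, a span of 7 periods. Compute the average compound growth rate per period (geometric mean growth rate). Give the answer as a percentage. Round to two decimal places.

Growth factor = (164.4/116.0)^(1/7) = (1.417241)^(1/7) = 1.051078
Growth rate = 1.051078 − 1 = 0.051078 = 5.1078%

5.11%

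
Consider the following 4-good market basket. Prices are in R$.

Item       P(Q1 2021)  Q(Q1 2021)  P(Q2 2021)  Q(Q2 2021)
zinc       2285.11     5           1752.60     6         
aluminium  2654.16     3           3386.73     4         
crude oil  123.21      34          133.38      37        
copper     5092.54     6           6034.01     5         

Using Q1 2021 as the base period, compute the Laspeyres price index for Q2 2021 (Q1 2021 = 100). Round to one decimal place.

110.2

Laspeyres price index uses base-period quantities as weights.
ΣP(Q2 2021)·Q(Q1 2021) = 1752.60×5 + 3386.73×3 + 133.38×34 + 6034.01×6 = 8763 + 10160.19 + 4534.92 + 36204.06 = 59662.17
ΣP(Q1 2021)·Q(Q1 2021) = 2285.11×5 + 2654.16×3 + 123.21×34 + 5092.54×6 = 11425.55 + 7962.48 + 4189.14 + 30555.24 = 54132.41
Index = 59662.17 / 54132.41 × 100 = 110.2152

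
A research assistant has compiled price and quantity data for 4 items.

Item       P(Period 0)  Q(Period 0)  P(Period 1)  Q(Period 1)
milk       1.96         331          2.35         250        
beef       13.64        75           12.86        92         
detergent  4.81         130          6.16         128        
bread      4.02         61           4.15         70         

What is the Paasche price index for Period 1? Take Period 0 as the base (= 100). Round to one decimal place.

Paasche price index uses current-period quantities as weights.
ΣP(Period 1)·Q(Period 1) = 2.35×250 + 12.86×92 + 6.16×128 + 4.15×70 = 587.5 + 1183.12 + 788.48 + 290.5 = 2849.6
ΣP(Period 0)·Q(Period 1) = 1.96×250 + 13.64×92 + 4.81×128 + 4.02×70 = 490 + 1254.88 + 615.68 + 281.4 = 2641.96
Index = 2849.6 / 2641.96 × 100 = 107.8593

107.9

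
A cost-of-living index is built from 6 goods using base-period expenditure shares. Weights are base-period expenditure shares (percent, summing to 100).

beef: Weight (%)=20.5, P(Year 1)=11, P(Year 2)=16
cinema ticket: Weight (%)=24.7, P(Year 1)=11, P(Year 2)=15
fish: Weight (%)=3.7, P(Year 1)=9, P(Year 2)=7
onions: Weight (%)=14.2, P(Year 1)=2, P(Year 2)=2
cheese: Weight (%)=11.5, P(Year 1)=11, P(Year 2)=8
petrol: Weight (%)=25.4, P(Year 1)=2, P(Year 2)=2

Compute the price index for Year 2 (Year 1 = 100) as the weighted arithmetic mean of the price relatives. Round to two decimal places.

114.34

beef: 20.5 × (16/11) = 20.5 × 1.454545 = 29.8182
cinema ticket: 24.7 × (15/11) = 24.7 × 1.363636 = 33.6818
fish: 3.7 × (7/9) = 3.7 × 0.777778 = 2.8778
onions: 14.2 × (2/2) = 14.2 × 1.000000 = 14.2000
cheese: 11.5 × (8/11) = 11.5 × 0.727273 = 8.3636
petrol: 25.4 × (2/2) = 25.4 × 1.000000 = 25.4000
Index = Σ wᵢ·(p₁ᵢ/p₀ᵢ) = 29.8182 + 33.6818 + 2.8778 + 14.2000 + 8.3636 + 25.4000 = 114.3414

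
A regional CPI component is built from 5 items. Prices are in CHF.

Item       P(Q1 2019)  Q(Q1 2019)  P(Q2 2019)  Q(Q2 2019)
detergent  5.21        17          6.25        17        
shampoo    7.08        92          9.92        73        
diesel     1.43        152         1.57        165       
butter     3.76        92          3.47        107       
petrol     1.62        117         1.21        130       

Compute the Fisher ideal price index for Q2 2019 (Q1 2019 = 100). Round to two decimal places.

113.17

Laspeyres component (base-period weights):
ΣP(Q2 2019)Q(Q1 2019) = 6.25×17 + 9.92×92 + 1.57×152 + 3.47×92 + 1.21×117 = 106.25 + 912.64 + 238.64 + 319.24 + 141.57 = 1718.34
ΣP(Q1 2019)Q(Q1 2019) = 5.21×17 + 7.08×92 + 1.43×152 + 3.76×92 + 1.62×117 = 88.57 + 651.36 + 217.36 + 345.92 + 189.54 = 1492.75
L = 1718.34 / 1492.75 × 100 = 115.1124
Paasche component (current-period weights):
ΣP(Q2 2019)Q(Q2 2019) = 6.25×17 + 9.92×73 + 1.57×165 + 3.47×107 + 1.21×130 = 106.25 + 724.16 + 259.05 + 371.29 + 157.3 = 1618.05
ΣP(Q1 2019)Q(Q2 2019) = 5.21×17 + 7.08×73 + 1.43×165 + 3.76×107 + 1.62×130 = 88.57 + 516.84 + 235.95 + 402.32 + 210.6 = 1454.28
P = 1618.05 / 1454.28 × 100 = 111.2612
Fisher = √(L × P) = √(115.1124 × 111.2612) = 113.1704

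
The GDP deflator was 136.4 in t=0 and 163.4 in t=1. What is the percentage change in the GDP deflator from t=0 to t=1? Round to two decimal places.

19.79%

Change = (163.4 − 136.4) / 136.4 × 100
       = 27.0 / 136.4 × 100 = 19.7947%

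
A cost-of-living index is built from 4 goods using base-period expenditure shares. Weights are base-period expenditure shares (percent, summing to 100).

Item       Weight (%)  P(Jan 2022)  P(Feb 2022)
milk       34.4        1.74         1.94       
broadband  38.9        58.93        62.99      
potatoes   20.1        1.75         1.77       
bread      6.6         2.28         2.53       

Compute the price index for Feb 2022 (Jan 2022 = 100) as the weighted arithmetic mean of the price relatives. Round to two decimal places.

milk: 34.4 × (1.94/1.74) = 34.4 × 1.114943 = 38.3540
broadband: 38.9 × (62.99/58.93) = 38.9 × 1.068895 = 41.5800
potatoes: 20.1 × (1.77/1.75) = 20.1 × 1.011429 = 20.3297
bread: 6.6 × (2.53/2.28) = 6.6 × 1.109649 = 7.3237
Index = Σ wᵢ·(p₁ᵢ/p₀ᵢ) = 38.3540 + 41.5800 + 20.3297 + 7.3237 = 107.5874

107.59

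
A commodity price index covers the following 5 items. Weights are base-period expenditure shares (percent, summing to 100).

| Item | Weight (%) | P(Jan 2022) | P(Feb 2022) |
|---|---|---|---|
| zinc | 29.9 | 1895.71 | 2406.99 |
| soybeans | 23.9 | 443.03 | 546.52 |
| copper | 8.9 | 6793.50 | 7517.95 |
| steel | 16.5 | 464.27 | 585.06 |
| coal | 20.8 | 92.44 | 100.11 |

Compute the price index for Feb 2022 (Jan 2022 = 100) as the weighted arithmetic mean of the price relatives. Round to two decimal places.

120.61

zinc: 29.9 × (2406.99/1895.71) = 29.9 × 1.269704 = 37.9641
soybeans: 23.9 × (546.52/443.03) = 23.9 × 1.233596 = 29.4829
copper: 8.9 × (7517.95/6793.50) = 8.9 × 1.106639 = 9.8491
steel: 16.5 × (585.06/464.27) = 16.5 × 1.260172 = 20.7928
coal: 20.8 × (100.11/92.44) = 20.8 × 1.082973 = 22.5258
Index = Σ wᵢ·(p₁ᵢ/p₀ᵢ) = 37.9641 + 29.4829 + 9.8491 + 20.7928 + 22.5258 = 120.6148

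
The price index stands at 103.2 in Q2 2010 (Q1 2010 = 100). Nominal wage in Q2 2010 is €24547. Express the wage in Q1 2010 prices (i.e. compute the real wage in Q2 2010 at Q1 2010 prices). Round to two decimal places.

Real = Nominal ÷ (Index/100) = 24547 ÷ (103.2/100)
     = 24547 ÷ 1.032 = 23785.8527

23785.85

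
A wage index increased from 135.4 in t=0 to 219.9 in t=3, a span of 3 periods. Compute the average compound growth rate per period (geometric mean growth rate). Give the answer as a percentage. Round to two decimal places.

Growth factor = (219.9/135.4)^(1/3) = (1.624077)^(1/3) = 1.175445
Growth rate = 1.175445 − 1 = 0.175445 = 17.5445%

17.54%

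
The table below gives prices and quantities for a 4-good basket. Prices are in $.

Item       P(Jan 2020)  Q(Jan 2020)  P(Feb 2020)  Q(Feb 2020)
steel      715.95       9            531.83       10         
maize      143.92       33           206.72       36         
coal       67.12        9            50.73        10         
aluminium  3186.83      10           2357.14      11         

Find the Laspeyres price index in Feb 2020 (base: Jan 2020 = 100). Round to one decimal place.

81.6

Laspeyres price index uses base-period quantities as weights.
ΣP(Feb 2020)·Q(Jan 2020) = 531.83×9 + 206.72×33 + 50.73×9 + 2357.14×10 = 4786.47 + 6821.76 + 456.57 + 23571.4 = 35636.2
ΣP(Jan 2020)·Q(Jan 2020) = 715.95×9 + 143.92×33 + 67.12×9 + 3186.83×10 = 6443.55 + 4749.36 + 604.08 + 31868.3 = 43665.29
Index = 35636.2 / 43665.29 × 100 = 81.6122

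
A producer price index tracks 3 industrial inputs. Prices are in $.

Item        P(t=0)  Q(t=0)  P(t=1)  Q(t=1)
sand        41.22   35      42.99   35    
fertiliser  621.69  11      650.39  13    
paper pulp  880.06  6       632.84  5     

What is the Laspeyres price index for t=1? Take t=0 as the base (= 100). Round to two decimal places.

Laspeyres price index uses base-period quantities as weights.
ΣP(t=1)·Q(t=0) = 42.99×35 + 650.39×11 + 632.84×6 = 1504.65 + 7154.29 + 3797.04 = 12455.98
ΣP(t=0)·Q(t=0) = 41.22×35 + 621.69×11 + 880.06×6 = 1442.7 + 6838.59 + 5280.36 = 13561.65
Index = 12455.98 / 13561.65 × 100 = 91.8471

91.85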